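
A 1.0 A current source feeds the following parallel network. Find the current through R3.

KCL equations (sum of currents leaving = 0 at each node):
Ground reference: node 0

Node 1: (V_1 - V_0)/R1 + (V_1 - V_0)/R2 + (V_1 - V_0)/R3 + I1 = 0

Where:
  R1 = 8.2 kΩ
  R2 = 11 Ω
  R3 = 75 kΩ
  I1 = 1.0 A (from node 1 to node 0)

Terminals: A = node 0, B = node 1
All resistors sit directly between nodes 0 and 1, so they are in parallel and share one voltage V; the full source current 1 A splits among them.
1/R_par = 1/8200 + 1/11 + 1/75000 = 0.09104 S  =>  R_par = 10.98 Ω
V = I × R_par = 1 × 10.98 = 10.98 V
I_R3 = V/R3 = 10.98/75000 = 0.0001464 A

Final answer: 0.0001464 A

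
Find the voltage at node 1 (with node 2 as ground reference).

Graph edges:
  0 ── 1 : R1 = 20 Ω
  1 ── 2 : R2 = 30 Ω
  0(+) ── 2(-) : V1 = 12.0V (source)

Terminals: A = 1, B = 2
Nodal analysis, taking node 2 as the 0 V reference.
Source V1 fixes V_0 = 12 V.
KCL at each unknown node (sum of currents leaving = 0; resistances in Ω):
  Node 1: (V_1 - 12)/20 + (V_1 - 0)/30 = 0
Collecting terms: 0.08333 × V_1 = 0.6  =>  V_1 = 7.2 V
The requested potential is V_1 = 7.2 V.

Final answer: V_1 = 7.2 V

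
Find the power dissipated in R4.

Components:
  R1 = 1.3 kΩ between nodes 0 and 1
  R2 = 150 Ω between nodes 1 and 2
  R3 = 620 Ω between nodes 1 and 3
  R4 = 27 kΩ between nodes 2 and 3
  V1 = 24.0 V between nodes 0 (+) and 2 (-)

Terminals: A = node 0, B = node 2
Nodal analysis, taking node 2 as the 0 V reference.
Source V1 fixes V_0 = 24 V.
KCL at each unknown node (sum of currents leaving = 0; resistances in Ω):
  Node 1: (V_1 - 24)/1300 + (V_1 - 0)/150 + (V_1 - V_3)/620 = 0
  Node 3: (V_3 - V_1)/620 + (V_3 - 0)/27000 = 0
Collecting terms (coefficients in siemens):
  0.009049·V_1 - 0.001613·V_3 = 0.01846
  0.00165·V_3 - 0.001613·V_1 = 0
Determinant D = (0.009049)(0.00165) - (-0.001613)(-0.001613) = 0.00001233
V_1 = [(0.01846)(0.00165) - (-0.001613)(0)]/D = 2.471 V
V_3 = [(0.009049)(0) - (0.01846)(-0.001613)]/D = 2.415 V
I_R4 = (V_2 - V_3)/R4 = (0 - 2.415)/27000 = -0.00008945 A
P_R4 = I_R4² × R4 = (-0.00008945)² × 27000 = 0.0002161 W

Final answer: 0.0002161 W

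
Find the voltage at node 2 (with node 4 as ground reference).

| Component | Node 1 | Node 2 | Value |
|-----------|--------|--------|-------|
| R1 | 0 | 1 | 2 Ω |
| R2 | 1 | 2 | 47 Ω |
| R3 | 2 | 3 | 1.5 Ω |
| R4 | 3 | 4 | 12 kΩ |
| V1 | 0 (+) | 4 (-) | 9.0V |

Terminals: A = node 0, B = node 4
Nodal analysis, taking node 4 as the 0 V reference.
Source V1 fixes V_0 = 9 V.
KCL at each unknown node (sum of currents leaving = 0; resistances in Ω):
  Node 1: (V_1 - 9)/2 + (V_1 - V_2)/47 = 0
  Node 2: (V_2 - V_1)/47 + (V_2 - V_3)/1.5 = 0
  Node 3: (V_3 - V_2)/1.5 + (V_3 - 0)/12000 = 0
Collecting terms (coefficients in siemens):
  0.5213·V_1 - 0.02128·V_2 = 4.5
  0.6879·V_2 - 0.02128·V_1 - 0.6667·V_3 = 0
  0.6667·V_3 - 0.6667·V_2 = 0
Solving these 3 simultaneous equations (Gaussian elimination) gives:
  V_1 = 8.999 V, V_2 = 8.963 V, V_3 = 8.962 V
The requested potential is V_2 = 8.963 V.

Final answer: V_2 = 8.963 V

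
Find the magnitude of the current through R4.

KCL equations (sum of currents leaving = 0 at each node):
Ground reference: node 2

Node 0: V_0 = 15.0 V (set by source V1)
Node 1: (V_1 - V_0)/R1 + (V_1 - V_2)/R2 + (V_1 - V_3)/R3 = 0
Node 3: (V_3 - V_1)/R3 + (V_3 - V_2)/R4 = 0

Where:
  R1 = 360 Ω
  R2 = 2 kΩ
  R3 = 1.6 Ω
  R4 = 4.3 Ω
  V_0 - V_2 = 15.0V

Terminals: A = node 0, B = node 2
Nodal analysis, taking node 2 as the 0 V reference.
Source V1 fixes V_0 = 15 V.
KCL at each unknown node (sum of currents leaving = 0; resistances in Ω):
  Node 1: (V_1 - 15)/360 + (V_1 - 0)/2000 + (V_1 - V_3)/1.6 = 0
  Node 3: (V_3 - V_1)/1.6 + (V_3 - 0)/4.3 = 0
Collecting terms (coefficients in siemens):
  0.6283·V_1 - 0.625·V_3 = 0.04167
  0.8576·V_3 - 0.625·V_1 = 0
Determinant D = (0.6283)(0.8576) - (-0.625)(-0.625) = 0.1482
V_1 = [(0.04167)(0.8576) - (-0.625)(0)]/D = 0.2412 V
V_3 = [(0.6283)(0) - (0.04167)(-0.625)]/D = 0.1758 V
I_R4 = (V_2 - V_3)/R4 = (0 - 0.1758)/4.3 = -0.04088 A
|I_R4| = 0.04088 A

Final answer: |I_R4| = 0.04088 A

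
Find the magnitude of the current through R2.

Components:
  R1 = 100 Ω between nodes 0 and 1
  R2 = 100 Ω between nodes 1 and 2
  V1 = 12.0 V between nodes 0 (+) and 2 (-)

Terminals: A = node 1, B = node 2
Nodal analysis, taking node 2 as the 0 V reference.
Source V1 fixes V_0 = 12 V.
KCL at each unknown node (sum of currents leaving = 0; resistances in Ω):
  Node 1: (V_1 - 12)/100 + (V_1 - 0)/100 = 0
Collecting terms: 0.02 × V_1 = 0.12  =>  V_1 = 6 V
I_R2 = (V_1 - V_2)/R2 = (6 - 0)/100 = 0.06 A
|I_R2| = 0.06 A

Final answer: |I_R2| = 0.06 A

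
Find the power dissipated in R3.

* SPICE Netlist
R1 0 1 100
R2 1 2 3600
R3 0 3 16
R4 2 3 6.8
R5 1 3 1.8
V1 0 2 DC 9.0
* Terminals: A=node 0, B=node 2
Nodal analysis, taking node 2 as the 0 V reference.
Source V1 fixes V_0 = 9 V.
KCL at each unknown node (sum of currents leaving = 0; resistances in Ω):
  Node 1: (V_1 - 9)/100 + (V_1 - 0)/3600 + (V_1 - V_3)/1.8 = 0
  Node 3: (V_3 - 9)/16 + (V_3 - 0)/6.8 + (V_3 - V_1)/1.8 = 0
Collecting terms (coefficients in siemens):
  0.5658·V_1 - 0.5556·V_3 = 0.09
  0.7651·V_3 - 0.5556·V_1 = 0.5625
Determinant D = (0.5658)(0.7651) - (-0.5556)(-0.5556) = 0.1243
V_1 = [(0.09)(0.7651) - (-0.5556)(0.5625)]/D = 3.068 V
V_3 = [(0.5658)(0.5625) - (0.09)(-0.5556)]/D = 2.963 V
I_R3 = (V_0 - V_3)/R3 = (9 - 2.963)/16 = 0.3773 A
P_R3 = I_R3² × R3 = (0.3773)² × 16 = 2.278 W

Final answer: 2.278 W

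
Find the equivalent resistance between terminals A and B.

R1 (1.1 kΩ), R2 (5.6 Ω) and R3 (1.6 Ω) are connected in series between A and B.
Reduce the network between node 0 (A) and node 3 (B) by series/parallel combination:
  Rs1 = R1 + R2 (series, joined only at node 1) = 1100 + 5.6 = 1106 Ω
  Rs2 = R3 + Rs1 (series, joined only at node 2) = 1.6 + 1106 = 1107 Ω
R_eq = 1.107 kΩ

Final answer: 1.107 kΩ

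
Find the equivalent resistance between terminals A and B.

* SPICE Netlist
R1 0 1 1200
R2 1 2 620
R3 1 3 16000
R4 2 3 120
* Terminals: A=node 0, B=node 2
Reduce the network between node 0 (A) and node 2 (B) by series/parallel combination:
  Rs1 = R3 + R4 (series, joined only at node 3) = 16000 + 120 = 16120 Ω
  Rp1 = R2 ‖ Rs1 (parallel, both between nodes 1 and 2) = 1/(1/620 + 1/16120) = 597 Ω
  Rs2 = R1 + Rp1 (series, joined only at node 1) = 1200 + 597 = 1797 Ω
R_eq = 1.797 kΩ

Final answer: 1.797 kΩ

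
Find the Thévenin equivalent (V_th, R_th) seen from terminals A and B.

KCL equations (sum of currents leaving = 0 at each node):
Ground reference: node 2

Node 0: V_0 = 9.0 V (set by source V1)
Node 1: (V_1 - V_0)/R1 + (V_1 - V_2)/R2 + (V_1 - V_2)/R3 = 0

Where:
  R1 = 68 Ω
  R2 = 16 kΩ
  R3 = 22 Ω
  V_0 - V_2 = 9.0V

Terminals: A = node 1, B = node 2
Step 1 — V_th is the open-circuit voltage V_A - V_B (nothing connected across the terminals).
Nodal analysis, taking node 2 as the 0 V reference.
Source V1 fixes V_0 = 9 V.
KCL at each unknown node (sum of currents leaving = 0; resistances in Ω):
  Node 1: (V_1 - 9)/68 + (V_1 - 0)/16000 + (V_1 - 0)/22 = 0
Collecting terms: 0.06022 × V_1 = 0.1324  =>  V_1 = 2.198 V
V_th = V_1 - V_2 = 2.198 - 0 = 2.198 V
Step 2 — R_th: zero the source — replace V1 by a short circuit (node 2 merges into node 0) — and find the resistance seen between A (node 1) and B (node 0).
Reduce the network between node 1 (A) and node 0 (B) by series/parallel combination:
  Rp1 = R1 ‖ R2 ‖ R3 (parallel, all between nodes 0 and 1) = 1/(1/68 + 1/16000 + 1/22) = 16.6 Ω
R_th = 16.6 Ω

Final answer: V_th = 2.198 V, R_th = 16.6 Ω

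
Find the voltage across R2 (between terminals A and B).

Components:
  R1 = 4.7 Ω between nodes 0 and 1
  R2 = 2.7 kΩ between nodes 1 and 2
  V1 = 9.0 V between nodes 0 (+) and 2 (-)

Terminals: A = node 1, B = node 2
R1 and R2 are in series across V1 (node 0 → node 1 → node 2), and the output A–B is taken across R2, so this is a voltage divider.
Series current: I = V1/(R1 + R2) = 9/(4.7 + 2700) = 9/2705 = 0.003328 A
V_R2 = I × R2 = V1 × R2/(R1 + R2) = 9 × 2700/2705 = 8.984 V

Final answer: 8.984 V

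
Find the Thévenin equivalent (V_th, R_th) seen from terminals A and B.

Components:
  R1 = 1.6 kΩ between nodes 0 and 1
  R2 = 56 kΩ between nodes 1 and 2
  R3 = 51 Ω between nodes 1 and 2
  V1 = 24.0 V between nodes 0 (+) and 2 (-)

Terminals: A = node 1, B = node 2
Step 1 — V_th is the open-circuit voltage V_A - V_B (nothing connected across the terminals).
Nodal analysis, taking node 2 as the 0 V reference.
Source V1 fixes V_0 = 24 V.
KCL at each unknown node (sum of currents leaving = 0; resistances in Ω):
  Node 1: (V_1 - 24)/1600 + (V_1 - 0)/56000 + (V_1 - 0)/51 = 0
Collecting terms: 0.02025 × V_1 = 0.015  =>  V_1 = 0.7407 V
V_th = V_1 - V_2 = 0.7407 - 0 = 0.7407 V
Step 2 — R_th: zero the source — replace V1 by a short circuit (node 2 merges into node 0) — and find the resistance seen between A (node 1) and B (node 0).
Reduce the network between node 1 (A) and node 0 (B) by series/parallel combination:
  Rp1 = R1 ‖ R2 ‖ R3 (parallel, all between nodes 0 and 1) = 1/(1/1600 + 1/56000 + 1/51) = 49.38 Ω
R_th = 49.38 Ω

Final answer: V_th = 0.7407 V, R_th = 49.38 Ω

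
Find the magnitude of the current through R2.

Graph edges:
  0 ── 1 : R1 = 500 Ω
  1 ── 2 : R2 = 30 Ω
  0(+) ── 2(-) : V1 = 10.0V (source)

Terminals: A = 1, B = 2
Nodal analysis, taking node 2 as the 0 V reference.
Source V1 fixes V_0 = 10 V.
KCL at each unknown node (sum of currents leaving = 0; resistances in Ω):
  Node 1: (V_1 - 10)/500 + (V_1 - 0)/30 = 0
Collecting terms: 0.03533 × V_1 = 0.02  =>  V_1 = 0.566 V
I_R2 = (V_1 - V_2)/R2 = (0.566 - 0)/30 = 0.01887 A
|I_R2| = 0.01887 A

Final answer: |I_R2| = 0.01887 A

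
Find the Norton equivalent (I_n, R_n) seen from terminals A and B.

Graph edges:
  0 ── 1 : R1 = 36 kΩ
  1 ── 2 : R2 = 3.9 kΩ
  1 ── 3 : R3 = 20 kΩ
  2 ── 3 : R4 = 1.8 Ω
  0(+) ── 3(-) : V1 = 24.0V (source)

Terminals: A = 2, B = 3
Find the Thévenin equivalent first; then I_n = V_th/R_th and R_n = R_th.
Step 1 — V_th is the open-circuit voltage V_A - V_B (nothing connected across the terminals).
Nodal analysis, taking node 3 as the 0 V reference.
Source V1 fixes V_0 = 24 V.
KCL at each unknown node (sum of currents leaving = 0; resistances in Ω):
  Node 1: (V_1 - 24)/36000 + (V_1 - V_2)/3900 + (V_1 - 0)/20000 = 0
  Node 2: (V_2 - V_1)/3900 + (V_2 - 0)/1.8 = 0
Collecting terms (coefficients in siemens):
  0.0003342·V_1 - 0.0002564·V_2 = 0.0006667
  0.5558·V_2 - 0.0002564·V_1 = 0
Determinant D = (0.0003342)(0.5558) - (-0.0002564)(-0.0002564) = 0.0001857
V_1 = [(0.0006667)(0.5558) - (-0.0002564)(0)]/D = 1.996 V
V_2 = [(0.0003342)(0) - (0.0006667)(-0.0002564)]/D = 0.0009206 V
V_th = V_2 - V_3 = 0.0009206 - 0 = 0.0009206 V
Step 2 — R_th: zero the source — replace V1 by a short circuit (node 3 merges into node 0) — and find the resistance seen between A (node 2) and B (node 0).
Reduce the network between node 2 (A) and node 0 (B) by series/parallel combination:
  Rp1 = R1 ‖ R3 (parallel, both between nodes 0 and 1) = 1/(1/36000 + 1/20000) = 12860 Ω
  Rs1 = R2 + Rp1 (series, joined only at node 1) = 3900 + 12860 = 16760 Ω
  Rp2 = R4 ‖ Rs1 (parallel, both between nodes 0 and 2) = 1/(1/1.8 + 1/16760) = 1.8 Ω
R_th = 1.8 Ω
I_n = V_th/R_th = 0.0009206/1.8 = 0.0005115 A, and R_n = R_th = 1.8 Ω

Final answer: I_n = 0.0005115 A, R_n = 1.8 Ω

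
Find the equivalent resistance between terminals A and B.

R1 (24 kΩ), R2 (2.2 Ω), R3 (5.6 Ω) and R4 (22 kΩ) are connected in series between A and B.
Reduce the network between node 0 (A) and node 4 (B) by series/parallel combination:
  Rs1 = R1 + R2 (series, joined only at node 1) = 24000 + 2.2 = 24000 Ω
  Rs2 = R3 + Rs1 (series, joined only at node 2) = 5.6 + 24000 = 24010 Ω
  Rs3 = R4 + Rs2 (series, joined only at node 3) = 22000 + 24010 = 46010 Ω
R_eq = 46.01 kΩ

Final answer: 46.01 kΩ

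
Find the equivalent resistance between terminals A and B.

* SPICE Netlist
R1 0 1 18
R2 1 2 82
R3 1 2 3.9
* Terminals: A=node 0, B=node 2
Reduce the network between node 0 (A) and node 2 (B) by series/parallel combination:
  Rp1 = R2 ‖ R3 (parallel, both between nodes 1 and 2) = 1/(1/82 + 1/3.9) = 3.723 Ω
  Rs1 = R1 + Rp1 (series, joined only at node 1) = 18 + 3.723 = 21.72 Ω
R_eq = 21.72 Ω

Final answer: 21.72 Ω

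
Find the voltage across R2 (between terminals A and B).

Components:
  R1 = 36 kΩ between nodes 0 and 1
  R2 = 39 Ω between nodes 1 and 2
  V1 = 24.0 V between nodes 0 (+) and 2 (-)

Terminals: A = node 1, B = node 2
R1 and R2 are in series across V1 (node 0 → node 1 → node 2), and the output A–B is taken across R2, so this is a voltage divider.
Series current: I = V1/(R1 + R2) = 24/(36000 + 39) = 24/36040 = 0.0006659 A
V_R2 = I × R2 = V1 × R2/(R1 + R2) = 24 × 39/36040 = 0.02597 V

Final answer: 0.02597 V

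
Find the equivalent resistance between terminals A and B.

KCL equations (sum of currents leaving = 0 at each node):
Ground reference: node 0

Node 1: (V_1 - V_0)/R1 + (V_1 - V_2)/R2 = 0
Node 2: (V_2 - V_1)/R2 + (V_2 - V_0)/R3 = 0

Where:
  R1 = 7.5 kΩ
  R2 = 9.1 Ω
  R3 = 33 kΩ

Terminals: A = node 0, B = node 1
Reduce the network between node 0 (A) and node 1 (B) by series/parallel combination:
  Rs1 = R3 + R2 (series, joined only at node 2) = 33000 + 9.1 = 33010 Ω
  Rp1 = R1 ‖ Rs1 (parallel, both between nodes 0 and 1) = 1/(1/7500 + 1/33010) = 6111 Ω
R_eq = 6.111 kΩ

Final answer: 6.111 kΩ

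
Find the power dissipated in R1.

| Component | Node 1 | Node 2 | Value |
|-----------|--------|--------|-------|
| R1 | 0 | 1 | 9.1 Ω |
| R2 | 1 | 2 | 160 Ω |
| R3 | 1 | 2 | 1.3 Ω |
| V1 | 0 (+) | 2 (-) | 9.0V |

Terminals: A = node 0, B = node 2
Nodal analysis, taking node 2 as the 0 V reference.
Source V1 fixes V_0 = 9 V.
KCL at each unknown node (sum of currents leaving = 0; resistances in Ω):
  Node 1: (V_1 - 9)/9.1 + (V_1 - 0)/160 + (V_1 - 0)/1.3 = 0
Collecting terms: 0.8854 × V_1 = 0.989  =>  V_1 = 1.117 V
I_R1 = (V_0 - V_1)/R1 = (9 - 1.117)/9.1 = 0.8663 A
P_R1 = I_R1² × R1 = (0.8663)² × 9.1 = 6.829 W

Final answer: 6.829 W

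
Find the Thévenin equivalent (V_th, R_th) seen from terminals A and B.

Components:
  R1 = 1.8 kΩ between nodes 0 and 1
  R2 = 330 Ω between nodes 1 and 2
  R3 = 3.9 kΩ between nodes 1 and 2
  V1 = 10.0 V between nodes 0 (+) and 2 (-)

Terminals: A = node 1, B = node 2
Step 1 — V_th is the open-circuit voltage V_A - V_B (nothing connected across the terminals).
Nodal analysis, taking node 2 as the 0 V reference.
Source V1 fixes V_0 = 10 V.
KCL at each unknown node (sum of currents leaving = 0; resistances in Ω):
  Node 1: (V_1 - 10)/1800 + (V_1 - 0)/330 + (V_1 - 0)/3900 = 0
Collecting terms: 0.003842 × V_1 = 0.005556  =>  V_1 = 1.446 V
V_th = V_1 - V_2 = 1.446 - 0 = 1.446 V
Step 2 — R_th: zero the source — replace V1 by a short circuit (node 2 merges into node 0) — and find the resistance seen between A (node 1) and B (node 0).
Reduce the network between node 1 (A) and node 0 (B) by series/parallel combination:
  Rp1 = R1 ‖ R2 ‖ R3 (parallel, all between nodes 0 and 1) = 1/(1/1800 + 1/330 + 1/3900) = 260.3 Ω
R_th = 260.3 Ω

Final answer: V_th = 1.446 V, R_th = 260.3 Ω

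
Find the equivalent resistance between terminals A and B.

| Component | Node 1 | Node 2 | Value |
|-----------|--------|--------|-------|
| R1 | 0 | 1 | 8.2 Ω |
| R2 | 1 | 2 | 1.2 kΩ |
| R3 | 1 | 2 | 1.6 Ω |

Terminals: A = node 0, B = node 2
Reduce the network between node 0 (A) and node 2 (B) by series/parallel combination:
  Rp1 = R2 ‖ R3 (parallel, both between nodes 1 and 2) = 1/(1/1200 + 1/1.6) = 1.598 Ω
  Rs1 = R1 + Rp1 (series, joined only at node 1) = 8.2 + 1.598 = 9.798 Ω
R_eq = 9.798 Ω

Final answer: 9.798 Ω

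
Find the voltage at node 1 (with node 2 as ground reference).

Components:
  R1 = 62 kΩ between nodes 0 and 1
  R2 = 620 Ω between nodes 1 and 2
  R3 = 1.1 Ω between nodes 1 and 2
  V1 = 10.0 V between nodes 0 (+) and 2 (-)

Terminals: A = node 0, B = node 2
Nodal analysis, taking node 2 as the 0 V reference.
Source V1 fixes V_0 = 10 V.
KCL at each unknown node (sum of currents leaving = 0; resistances in Ω):
  Node 1: (V_1 - 10)/62000 + (V_1 - 0)/620 + (V_1 - 0)/1.1 = 0
Collecting terms: 0.9107 × V_1 = 0.0001613  =>  V_1 = 0.0001771 V
The requested potential is V_1 = 0.0001771 V.

Final answer: V_1 = 0.0001771 V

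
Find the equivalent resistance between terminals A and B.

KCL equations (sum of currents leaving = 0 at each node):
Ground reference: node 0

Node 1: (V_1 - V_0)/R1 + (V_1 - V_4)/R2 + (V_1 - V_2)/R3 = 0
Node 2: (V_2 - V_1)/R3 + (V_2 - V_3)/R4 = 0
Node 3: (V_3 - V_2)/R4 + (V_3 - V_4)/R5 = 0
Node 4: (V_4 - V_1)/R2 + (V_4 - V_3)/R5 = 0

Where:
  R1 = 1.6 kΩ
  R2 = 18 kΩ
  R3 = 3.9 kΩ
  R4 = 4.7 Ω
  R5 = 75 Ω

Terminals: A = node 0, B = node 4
Reduce the network between node 0 (A) and node 4 (B) by series/parallel combination:
  Rs1 = R3 + R4 (series, joined only at node 2) = 3900 + 4.7 = 3905 Ω
  Rs2 = R5 + Rs1 (series, joined only at node 3) = 75 + 3905 = 3980 Ω
  Rp1 = R2 ‖ Rs2 (parallel, both between nodes 1 and 4) = 1/(1/18000 + 1/3980) = 3259 Ω
  Rs3 = R1 + Rp1 (series, joined only at node 1) = 1600 + 3259 = 4859 Ω
R_eq = 4.859 kΩ

Final answer: 4.859 kΩ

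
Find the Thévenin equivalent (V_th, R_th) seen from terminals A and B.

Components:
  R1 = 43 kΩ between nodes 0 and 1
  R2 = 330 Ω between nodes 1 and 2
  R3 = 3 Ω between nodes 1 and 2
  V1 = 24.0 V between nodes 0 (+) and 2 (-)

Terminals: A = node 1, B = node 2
Step 1 — V_th is the open-circuit voltage V_A - V_B (nothing connected across the terminals).
Nodal analysis, taking node 2 as the 0 V reference.
Source V1 fixes V_0 = 24 V.
KCL at each unknown node (sum of currents leaving = 0; resistances in Ω):
  Node 1: (V_1 - 24)/43000 + (V_1 - 0)/330 + (V_1 - 0)/3 = 0
Collecting terms: 0.3364 × V_1 = 0.0005581  =>  V_1 = 0.001659 V
V_th = V_1 - V_2 = 0.001659 - 0 = 0.001659 V
Step 2 — R_th: zero the source — replace V1 by a short circuit (node 2 merges into node 0) — and find the resistance seen between A (node 1) and B (node 0).
Reduce the network between node 1 (A) and node 0 (B) by series/parallel combination:
  Rp1 = R1 ‖ R2 ‖ R3 (parallel, all between nodes 0 and 1) = 1/(1/43000 + 1/330 + 1/3) = 2.973 Ω
R_th = 2.973 Ω

Final answer: V_th = 0.001659 V, R_th = 2.973 Ω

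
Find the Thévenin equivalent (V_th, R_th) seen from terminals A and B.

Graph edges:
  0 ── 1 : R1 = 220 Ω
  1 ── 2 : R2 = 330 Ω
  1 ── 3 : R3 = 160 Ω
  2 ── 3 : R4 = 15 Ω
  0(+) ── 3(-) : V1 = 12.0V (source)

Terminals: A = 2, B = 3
Step 1 — V_th is the open-circuit voltage V_A - V_B (nothing connected across the terminals).
Nodal analysis, taking node 3 as the 0 V reference.
Source V1 fixes V_0 = 12 V.
KCL at each unknown node (sum of currents leaving = 0; resistances in Ω):
  Node 1: (V_1 - 12)/220 + (V_1 - V_2)/330 + (V_1 - 0)/160 = 0
  Node 2: (V_2 - V_1)/330 + (V_2 - 0)/15 = 0
Collecting terms (coefficients in siemens):
  0.01383·V_1 - 0.00303·V_2 = 0.05455
  0.0697·V_2 - 0.00303·V_1 = 0
Determinant D = (0.01383)(0.0697) - (-0.00303)(-0.00303) = 0.0009544
V_1 = [(0.05455)(0.0697) - (-0.00303)(0)]/D = 3.983 V
V_2 = [(0.01383)(0) - (0.05455)(-0.00303)]/D = 0.1732 V
V_th = V_2 - V_3 = 0.1732 - 0 = 0.1732 V
Step 2 — R_th: zero the source — replace V1 by a short circuit (node 3 merges into node 0) — and find the resistance seen between A (node 2) and B (node 0).
Reduce the network between node 2 (A) and node 0 (B) by series/parallel combination:
  Rp1 = R1 ‖ R3 (parallel, both between nodes 0 and 1) = 1/(1/220 + 1/160) = 92.63 Ω
  Rs1 = R2 + Rp1 (series, joined only at node 1) = 330 + 92.63 = 422.6 Ω
  Rp2 = R4 ‖ Rs1 (parallel, both between nodes 0 and 2) = 1/(1/15 + 1/422.6) = 14.49 Ω
R_th = 14.49 Ω

Final answer: V_th = 0.1732 V, R_th = 14.49 Ω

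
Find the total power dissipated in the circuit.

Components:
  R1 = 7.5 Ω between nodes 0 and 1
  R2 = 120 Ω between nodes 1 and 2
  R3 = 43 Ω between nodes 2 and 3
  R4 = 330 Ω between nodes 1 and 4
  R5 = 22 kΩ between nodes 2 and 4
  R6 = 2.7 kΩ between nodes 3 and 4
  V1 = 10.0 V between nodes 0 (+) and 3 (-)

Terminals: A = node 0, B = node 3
Nodal analysis, taking node 3 as the 0 V reference.
Source V1 fixes V_0 = 10 V.
KCL at each unknown node (sum of currents leaving = 0; resistances in Ω):
  Node 1: (V_1 - 10)/7.5 + (V_1 - V_2)/120 + (V_1 - V_4)/330 = 0
  Node 2: (V_2 - V_1)/120 + (V_2 - 0)/43 + (V_2 - V_4)/22000 = 0
  Node 4: (V_4 - V_1)/330 + (V_4 - V_2)/22000 + (V_4 - 0)/2700 = 0
Collecting terms (coefficients in siemens):
  0.1447·V_1 - 0.008333·V_2 - 0.00303·V_4 = 1.333
  0.03163·V_2 - 0.008333·V_1 - 0.00004545·V_4 = 0
  0.003446·V_4 - 0.00303·V_1 - 0.00004545·V_2 = 0
Solving these 3 simultaneous equations (Gaussian elimination) gives:
  V_1 = 9.536 V, V_2 = 2.524 V, V_4 = 8.419 V
Power in each resistor, P = (ΔV)²/R:
  P_R1 = (10 - 9.536)²/7.5 = 0.02866 W
  P_R2 = (9.536 - 2.524)²/120 = 0.4098 W
  P_R3 = (2.524 - 0)²/43 = 0.1482 W
  P_R4 = (9.536 - 8.419)²/330 = 0.003784 W
  P_R5 = (2.524 - 8.419)²/22000 = 0.001579 W
  P_R6 = (0 - 8.419)²/2700 = 0.02625 W
P_total = P_R1 + P_R2 + P_R3 + P_R4 + P_R5 + P_R6 = 0.6182 W

Final answer: 0.6182 W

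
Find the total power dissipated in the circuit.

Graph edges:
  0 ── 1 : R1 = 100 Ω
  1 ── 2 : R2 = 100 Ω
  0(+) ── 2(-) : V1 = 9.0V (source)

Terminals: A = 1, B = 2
Nodal analysis, taking node 2 as the 0 V reference.
Source V1 fixes V_0 = 9 V.
KCL at each unknown node (sum of currents leaving = 0; resistances in Ω):
  Node 1: (V_1 - 9)/100 + (V_1 - 0)/100 = 0
Collecting terms: 0.02 × V_1 = 0.09  =>  V_1 = 4.5 V
Power in each resistor, P = (ΔV)²/R:
  P_R1 = (9 - 4.5)²/100 = 0.2025 W
  P_R2 = (4.5 - 0)²/100 = 0.2025 W
P_total = P_R1 + P_R2 = 0.405 W

Final answer: 0.405 W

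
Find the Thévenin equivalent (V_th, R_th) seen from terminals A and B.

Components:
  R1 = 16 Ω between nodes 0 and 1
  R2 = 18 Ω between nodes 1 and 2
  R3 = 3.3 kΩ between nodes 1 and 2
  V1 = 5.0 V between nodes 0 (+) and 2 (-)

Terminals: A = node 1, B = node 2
Step 1 — V_th is the open-circuit voltage V_A - V_B (nothing connected across the terminals).
Nodal analysis, taking node 2 as the 0 V reference.
Source V1 fixes V_0 = 5 V.
KCL at each unknown node (sum of currents leaving = 0; resistances in Ω):
  Node 1: (V_1 - 5)/16 + (V_1 - 0)/18 + (V_1 - 0)/3300 = 0
Collecting terms: 0.1184 × V_1 = 0.3125  =>  V_1 = 2.64 V
V_th = V_1 - V_2 = 2.64 - 0 = 2.64 V
Step 2 — R_th: zero the source — replace V1 by a short circuit (node 2 merges into node 0) — and find the resistance seen between A (node 1) and B (node 0).
Reduce the network between node 1 (A) and node 0 (B) by series/parallel combination:
  Rp1 = R1 ‖ R2 ‖ R3 (parallel, all between nodes 0 and 1) = 1/(1/16 + 1/18 + 1/3300) = 8.449 Ω
R_th = 8.449 Ω

Final answer: V_th = 2.64 V, R_th = 8.449 Ω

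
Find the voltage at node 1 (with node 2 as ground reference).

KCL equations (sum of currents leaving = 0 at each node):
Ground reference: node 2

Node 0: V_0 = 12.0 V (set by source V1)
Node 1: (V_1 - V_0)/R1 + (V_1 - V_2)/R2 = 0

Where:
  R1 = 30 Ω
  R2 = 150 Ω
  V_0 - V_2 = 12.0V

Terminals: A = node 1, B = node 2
Nodal analysis, taking node 2 as the 0 V reference.
Source V1 fixes V_0 = 12 V.
KCL at each unknown node (sum of currents leaving = 0; resistances in Ω):
  Node 1: (V_1 - 12)/30 + (V_1 - 0)/150 = 0
Collecting terms: 0.04 × V_1 = 0.4  =>  V_1 = 10 V
The requested potential is V_1 = 10 V.

Final answer: V_1 = 10 V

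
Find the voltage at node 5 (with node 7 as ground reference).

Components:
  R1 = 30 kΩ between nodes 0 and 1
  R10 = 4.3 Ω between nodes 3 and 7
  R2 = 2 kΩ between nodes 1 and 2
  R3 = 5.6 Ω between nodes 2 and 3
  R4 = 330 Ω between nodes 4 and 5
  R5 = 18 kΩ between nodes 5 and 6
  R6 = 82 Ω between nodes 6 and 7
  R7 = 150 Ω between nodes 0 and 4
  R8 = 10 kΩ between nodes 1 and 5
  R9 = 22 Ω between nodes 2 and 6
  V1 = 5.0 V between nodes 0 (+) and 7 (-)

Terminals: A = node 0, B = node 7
Nodal analysis, taking node 7 as the 0 V reference.
Source V1 fixes V_0 = 5 V.
KCL at each unknown node (sum of currents leaving = 0; resistances in Ω):
  Node 1: (V_1 - 5)/30000 + (V_1 - V_2)/2000 + (V_1 - V_5)/10000 = 0
  Node 2: (V_2 - V_1)/2000 + (V_2 - V_3)/5.6 + (V_2 - V_6)/22 = 0
  Node 3: (V_3 - V_2)/5.6 + (V_3 - 0)/4.3 = 0
  Node 4: (V_4 - V_5)/330 + (V_4 - 5)/150 = 0
  Node 5: (V_5 - V_4)/330 + (V_5 - V_6)/18000 + (V_5 - V_1)/10000 = 0
  Node 6: (V_6 - V_5)/18000 + (V_6 - 0)/82 + (V_6 - V_2)/22 = 0
Collecting terms (coefficients in siemens):
  0.0006333·V_1 - 0.0005·V_2 - 0.0001·V_5 = 0.0001667
  0.2245·V_2 - 0.0005·V_1 - 0.1786·V_3 - 0.04545·V_6 = 0
  0.4111·V_3 - 0.1786·V_2 = 0
  0.009697·V_4 - 0.00303·V_5 = 0.03333
  0.003186·V_5 - 0.0001·V_1 - 0.00303·V_4 - 0.00005556·V_6 = 0
  0.05771·V_6 - 0.04545·V_2 - 0.00005556·V_5 = 0
Solving these 6 simultaneous equations (Gaussian elimination) gives:
  V_1 = 1.01 V, V_2 = 0.006392 V, V_3 = 0.002777 V, V_4 = 4.906 V
  V_5 = 4.698 V, V_6 = 0.009558 V
The requested potential is V_5 = 4.698 V.

Final answer: V_5 = 4.698 V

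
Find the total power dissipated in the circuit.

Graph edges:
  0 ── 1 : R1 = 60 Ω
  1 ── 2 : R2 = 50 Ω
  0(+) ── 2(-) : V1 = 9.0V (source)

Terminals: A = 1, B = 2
Nodal analysis, taking node 2 as the 0 V reference.
Source V1 fixes V_0 = 9 V.
KCL at each unknown node (sum of currents leaving = 0; resistances in Ω):
  Node 1: (V_1 - 9)/60 + (V_1 - 0)/50 = 0
Collecting terms: 0.03667 × V_1 = 0.15  =>  V_1 = 4.091 V
Power in each resistor, P = (ΔV)²/R:
  P_R1 = (9 - 4.091)²/60 = 0.4017 W
  P_R2 = (4.091 - 0)²/50 = 0.3347 W
P_total = P_R1 + P_R2 = 0.7364 W

Final answer: 0.7364 W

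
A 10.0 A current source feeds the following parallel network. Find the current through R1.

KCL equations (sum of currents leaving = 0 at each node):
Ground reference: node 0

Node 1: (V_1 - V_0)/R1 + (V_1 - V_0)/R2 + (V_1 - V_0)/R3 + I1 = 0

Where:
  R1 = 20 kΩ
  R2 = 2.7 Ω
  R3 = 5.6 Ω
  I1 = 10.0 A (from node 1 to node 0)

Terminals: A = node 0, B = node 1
All resistors sit directly between nodes 0 and 1, so they are in parallel and share one voltage V; the full source current 10 A splits among them.
1/R_par = 1/20000 + 1/2.7 + 1/5.6 = 0.549 S  =>  R_par = 1.822 Ω
V = I × R_par = 10 × 1.822 = 18.22 V
I_R1 = V/R1 = 18.22/20000 = 0.0009108 A

Final answer: 0.0009108 A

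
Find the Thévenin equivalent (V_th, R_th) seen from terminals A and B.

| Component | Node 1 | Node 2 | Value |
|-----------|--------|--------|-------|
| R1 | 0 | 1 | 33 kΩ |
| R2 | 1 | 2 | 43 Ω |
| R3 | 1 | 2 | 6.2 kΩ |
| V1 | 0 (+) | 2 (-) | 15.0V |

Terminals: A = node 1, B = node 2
Step 1 — V_th is the open-circuit voltage V_A - V_B (nothing connected across the terminals).
Nodal analysis, taking node 2 as the 0 V reference.
Source V1 fixes V_0 = 15 V.
KCL at each unknown node (sum of currents leaving = 0; resistances in Ω):
  Node 1: (V_1 - 15)/33000 + (V_1 - 0)/43 + (V_1 - 0)/6200 = 0
Collecting terms: 0.02345 × V_1 = 0.0004545  =>  V_1 = 0.01939 V
V_th = V_1 - V_2 = 0.01939 - 0 = 0.01939 V
Step 2 — R_th: zero the source — replace V1 by a short circuit (node 2 merges into node 0) — and find the resistance seen between A (node 1) and B (node 0).
Reduce the network between node 1 (A) and node 0 (B) by series/parallel combination:
  Rp1 = R1 ‖ R2 ‖ R3 (parallel, all between nodes 0 and 1) = 1/(1/33000 + 1/43 + 1/6200) = 42.65 Ω
R_th = 42.65 Ω

Final answer: V_th = 0.01939 V, R_th = 42.65 Ω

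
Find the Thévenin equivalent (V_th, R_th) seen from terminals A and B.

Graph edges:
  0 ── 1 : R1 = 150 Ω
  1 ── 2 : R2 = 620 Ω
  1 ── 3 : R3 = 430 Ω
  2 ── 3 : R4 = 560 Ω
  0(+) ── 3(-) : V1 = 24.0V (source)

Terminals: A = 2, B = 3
Step 1 — V_th is the open-circuit voltage V_A - V_B (nothing connected across the terminals).
Nodal analysis, taking node 3 as the 0 V reference.
Source V1 fixes V_0 = 24 V.
KCL at each unknown node (sum of currents leaving = 0; resistances in Ω):
  Node 1: (V_1 - 24)/150 + (V_1 - V_2)/620 + (V_1 - 0)/430 = 0
  Node 2: (V_2 - V_1)/620 + (V_2 - 0)/560 = 0
Collecting terms (coefficients in siemens):
  0.01061·V_1 - 0.001613·V_2 = 0.16
  0.003399·V_2 - 0.001613·V_1 = 0
Determinant D = (0.01061)(0.003399) - (-0.001613)(-0.001613) = 0.00003344
V_1 = [(0.16)(0.003399) - (-0.001613)(0)]/D = 16.26 V
V_2 = [(0.01061)(0) - (0.16)(-0.001613)]/D = 7.717 V
V_th = V_2 - V_3 = 7.717 - 0 = 7.717 V
Step 2 — R_th: zero the source — replace V1 by a short circuit (node 3 merges into node 0) — and find the resistance seen between A (node 2) and B (node 0).
Reduce the network between node 2 (A) and node 0 (B) by series/parallel combination:
  Rp1 = R1 ‖ R3 (parallel, both between nodes 0 and 1) = 1/(1/150 + 1/430) = 111.2 Ω
  Rs1 = R2 + Rp1 (series, joined only at node 1) = 620 + 111.2 = 731.2 Ω
  Rp2 = R4 ‖ Rs1 (parallel, both between nodes 0 and 2) = 1/(1/560 + 1/731.2) = 317.1 Ω
R_th = 317.1 Ω

Final answer: V_th = 7.717 V, R_th = 317.1 Ω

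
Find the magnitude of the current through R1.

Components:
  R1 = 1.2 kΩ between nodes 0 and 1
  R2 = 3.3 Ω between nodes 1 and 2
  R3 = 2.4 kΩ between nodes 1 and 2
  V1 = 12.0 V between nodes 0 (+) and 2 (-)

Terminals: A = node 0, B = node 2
Nodal analysis, taking node 2 as the 0 V reference.
Source V1 fixes V_0 = 12 V.
KCL at each unknown node (sum of currents leaving = 0; resistances in Ω):
  Node 1: (V_1 - 12)/1200 + (V_1 - 0)/3.3 + (V_1 - 0)/2400 = 0
Collecting terms: 0.3043 × V_1 = 0.01  =>  V_1 = 0.03286 V
I_R1 = (V_0 - V_1)/R1 = (12 - 0.03286)/1200 = 0.009973 A
|I_R1| = 0.009973 A

Final answer: |I_R1| = 0.009973 A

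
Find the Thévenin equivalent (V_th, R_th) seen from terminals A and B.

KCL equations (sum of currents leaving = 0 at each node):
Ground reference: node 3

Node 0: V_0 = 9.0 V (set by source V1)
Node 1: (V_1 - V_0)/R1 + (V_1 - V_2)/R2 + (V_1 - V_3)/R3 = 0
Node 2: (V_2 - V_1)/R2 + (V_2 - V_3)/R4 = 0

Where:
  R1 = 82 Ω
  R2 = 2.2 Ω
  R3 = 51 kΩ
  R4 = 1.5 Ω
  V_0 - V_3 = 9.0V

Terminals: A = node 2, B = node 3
Step 1 — V_th is the open-circuit voltage V_A - V_B (nothing connected across the terminals).
Nodal analysis, taking node 3 as the 0 V reference.
Source V1 fixes V_0 = 9 V.
KCL at each unknown node (sum of currents leaving = 0; resistances in Ω):
  Node 1: (V_1 - 9)/82 + (V_1 - V_2)/2.2 + (V_1 - 0)/51000 = 0
  Node 2: (V_2 - V_1)/2.2 + (V_2 - 0)/1.5 = 0
Collecting terms (coefficients in siemens):
  0.4668·V_1 - 0.4545·V_2 = 0.1098
  1.121·V_2 - 0.4545·V_1 = 0
Determinant D = (0.4668)(1.121) - (-0.4545)(-0.4545) = 0.3167
V_1 = [(0.1098)(1.121) - (-0.4545)(0)]/D = 0.3885 V
V_2 = [(0.4668)(0) - (0.1098)(-0.4545)]/D = 0.1575 V
V_th = V_2 - V_3 = 0.1575 - 0 = 0.1575 V
Step 2 — R_th: zero the source — replace V1 by a short circuit (node 3 merges into node 0) — and find the resistance seen between A (node 2) and B (node 0).
Reduce the network between node 2 (A) and node 0 (B) by series/parallel combination:
  Rp1 = R1 ‖ R3 (parallel, both between nodes 0 and 1) = 1/(1/82 + 1/51000) = 81.87 Ω
  Rs1 = R2 + Rp1 (series, joined only at node 1) = 2.2 + 81.87 = 84.07 Ω
  Rp2 = R4 ‖ Rs1 (parallel, both between nodes 0 and 2) = 1/(1/1.5 + 1/84.07) = 1.474 Ω
R_th = 1.474 Ω

Final answer: V_th = 0.1575 V, R_th = 1.474 Ω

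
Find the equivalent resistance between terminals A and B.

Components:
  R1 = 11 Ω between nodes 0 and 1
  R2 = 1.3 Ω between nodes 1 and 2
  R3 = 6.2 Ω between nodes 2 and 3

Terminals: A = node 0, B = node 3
Reduce the network between node 0 (A) and node 3 (B) by series/parallel combination:
  Rs1 = R1 + R2 (series, joined only at node 1) = 11 + 1.3 = 12.3 Ω
  Rs2 = R3 + Rs1 (series, joined only at node 2) = 6.2 + 12.3 = 18.5 Ω
R_eq = 18.5 Ω

Final answer: 18.5 Ω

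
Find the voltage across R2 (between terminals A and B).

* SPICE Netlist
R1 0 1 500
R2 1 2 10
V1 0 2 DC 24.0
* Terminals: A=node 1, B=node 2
R1 and R2 are in series across V1 (node 0 → node 1 → node 2), and the output A–B is taken across R2, so this is a voltage divider.
Series current: I = V1/(R1 + R2) = 24/(500 + 10) = 24/510 = 0.04706 A
V_R2 = I × R2 = V1 × R2/(R1 + R2) = 24 × 10/510 = 0.4706 V

Final answer: 0.4706 V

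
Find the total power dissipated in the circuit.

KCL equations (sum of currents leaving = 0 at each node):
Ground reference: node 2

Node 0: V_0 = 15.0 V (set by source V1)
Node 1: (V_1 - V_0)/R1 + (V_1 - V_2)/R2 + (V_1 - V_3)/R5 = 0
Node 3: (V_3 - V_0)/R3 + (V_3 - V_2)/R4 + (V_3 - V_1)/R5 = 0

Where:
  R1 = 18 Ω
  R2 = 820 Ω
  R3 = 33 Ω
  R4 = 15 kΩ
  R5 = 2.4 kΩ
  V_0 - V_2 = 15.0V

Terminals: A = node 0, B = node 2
Nodal analysis, taking node 2 as the 0 V reference.
Source V1 fixes V_0 = 15 V.
KCL at each unknown node (sum of currents leaving = 0; resistances in Ω):
  Node 1: (V_1 - 15)/18 + (V_1 - 0)/820 + (V_1 - V_3)/2400 = 0
  Node 3: (V_3 - 15)/33 + (V_3 - 0)/15000 + (V_3 - V_1)/2400 = 0
Collecting terms (coefficients in siemens):
  0.05719·V_1 - 0.0004167·V_3 = 0.8333
  0.03079·V_3 - 0.0004167·V_1 = 0.4545
Determinant D = (0.05719)(0.03079) - (-0.0004167)(-0.0004167) = 0.001761
V_1 = [(0.8333)(0.03079) - (-0.0004167)(0.4545)]/D = 14.68 V
V_3 = [(0.05719)(0.4545) - (0.8333)(-0.0004167)]/D = 14.96 V
Power in each resistor, P = (ΔV)²/R:
  P_R1 = (15 - 14.68)²/18 = 0.005693 W
  P_R2 = (14.68 - 0)²/820 = 0.2628 W
  P_R3 = (15 - 14.96)²/33 = 0.00004107 W
  P_R4 = (0 - 14.96)²/15000 = 0.01493 W
  P_R5 = (14.68 - 14.96)²/2400 = 0.00003344 W
P_total = P_R1 + P_R2 + P_R3 + P_R4 + P_R5 = 0.2835 W

Final answer: 0.2835 W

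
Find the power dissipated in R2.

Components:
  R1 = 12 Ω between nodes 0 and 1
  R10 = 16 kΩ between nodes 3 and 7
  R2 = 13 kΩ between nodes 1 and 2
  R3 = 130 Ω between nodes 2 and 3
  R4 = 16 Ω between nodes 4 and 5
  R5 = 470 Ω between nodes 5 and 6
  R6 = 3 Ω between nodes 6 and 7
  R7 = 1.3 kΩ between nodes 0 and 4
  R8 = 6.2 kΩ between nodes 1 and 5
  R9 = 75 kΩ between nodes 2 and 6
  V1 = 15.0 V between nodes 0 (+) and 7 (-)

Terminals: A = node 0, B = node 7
Nodal analysis, taking node 7 as the 0 V reference.
Source V1 fixes V_0 = 15 V.
KCL at each unknown node (sum of currents leaving = 0; resistances in Ω):
  Node 1: (V_1 - 15)/12 + (V_1 - V_2)/13000 + (V_1 - V_5)/6200 = 0
  Node 2: (V_2 - V_1)/13000 + (V_2 - V_3)/130 + (V_2 - V_6)/75000 = 0
  Node 3: (V_3 - V_2)/130 + (V_3 - 0)/16000 = 0
  Node 4: (V_4 - V_5)/16 + (V_4 - 15)/1300 = 0
  Node 5: (V_5 - V_4)/16 + (V_5 - V_6)/470 + (V_5 - V_1)/6200 = 0
  Node 6: (V_6 - V_5)/470 + (V_6 - 0)/3 + (V_6 - V_2)/75000 = 0
Collecting terms (coefficients in siemens):
  0.08357·V_1 - 0.00007692·V_2 - 0.0001613·V_5 = 1.25
  0.007783·V_2 - 0.00007692·V_1 - 0.007692·V_3 - 0.00001333·V_6 = 0
  0.007755·V_3 - 0.007692·V_2 = 0
  0.06327·V_4 - 0.0625·V_5 = 0.01154
  0.06479·V_5 - 0.0001613·V_1 - 0.0625·V_4 - 0.002128·V_6 = 0
  0.3355·V_6 - 0.00001333·V_2 - 0.002128·V_5 = 0
Solving these 6 simultaneous equations (Gaussian elimination) gives:
  V_1 = 14.97 V, V_2 = 7.567 V, V_3 = 7.506 V, V_4 = 4.678 V
  V_5 = 4.551 V, V_6 = 0.02916 V
I_R2 = (V_1 - V_2)/R2 = (14.97 - 7.567)/13000 = 0.0005697 A
P_R2 = I_R2² × R2 = (0.0005697)² × 13000 = 0.004219 W

Final answer: 0.004219 W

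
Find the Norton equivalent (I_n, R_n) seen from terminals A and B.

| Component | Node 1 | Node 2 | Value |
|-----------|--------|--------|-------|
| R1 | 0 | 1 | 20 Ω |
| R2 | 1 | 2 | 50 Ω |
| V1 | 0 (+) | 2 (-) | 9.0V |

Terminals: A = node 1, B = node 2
Find the Thévenin equivalent first; then I_n = V_th/R_th and R_n = R_th.
Step 1 — V_th is the open-circuit voltage V_A - V_B (nothing connected across the terminals).
Nodal analysis, taking node 2 as the 0 V reference.
Source V1 fixes V_0 = 9 V.
KCL at each unknown node (sum of currents leaving = 0; resistances in Ω):
  Node 1: (V_1 - 9)/20 + (V_1 - 0)/50 = 0
Collecting terms: 0.07 × V_1 = 0.45  =>  V_1 = 6.429 V
V_th = V_1 - V_2 = 6.429 - 0 = 6.429 V
Step 2 — R_th: zero the source — replace V1 by a short circuit (node 2 merges into node 0) — and find the resistance seen between A (node 1) and B (node 0).
Reduce the network between node 1 (A) and node 0 (B) by series/parallel combination:
  Rp1 = R1 ‖ R2 (parallel, both between nodes 0 and 1) = 1/(1/20 + 1/50) = 14.29 Ω
R_th = 14.29 Ω
I_n = V_th/R_th = 6.429/14.29 = 0.45 A, and R_n = R_th = 14.29 Ω

Final answer: I_n = 0.45 A, R_n = 14.29 Ω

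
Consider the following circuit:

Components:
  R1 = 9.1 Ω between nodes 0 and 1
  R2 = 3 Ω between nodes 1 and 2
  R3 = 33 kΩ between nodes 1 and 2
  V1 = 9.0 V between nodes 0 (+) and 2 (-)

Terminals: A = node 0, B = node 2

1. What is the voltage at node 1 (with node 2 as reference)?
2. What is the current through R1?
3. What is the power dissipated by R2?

Nodal analysis, taking node 2 as the 0 V reference.
Source V1 fixes V_0 = 9 V.
KCL at each unknown node (sum of currents leaving = 0; resistances in Ω):
  Node 1: (V_1 - 9)/9.1 + (V_1 - 0)/3 + (V_1 - 0)/33000 = 0
Collecting terms: 0.4433 × V_1 = 0.989  =>  V_1 = 2.231 V
Part 1:
  Read off the nodal solution: V_1 = 2.231 V
Part 2:
  I_R1 = (V_0 - V_1)/R1 = (9 - 2.231)/9.1 = 0.7438 A
  Magnitude: I_R1 = 0.7438 A
Part 3:
  I_R2 = (V_1 - V_2)/R2 = (2.231 - 0)/3 = 0.7438 A
  P_R2 = I_R2² × R2 = (0.7438)² × 3 = 1.659 W

Final answers:
1. V_1 = 2.231 V
2. I_R1 = 0.7438 A
3. P_R2 = 1.659 W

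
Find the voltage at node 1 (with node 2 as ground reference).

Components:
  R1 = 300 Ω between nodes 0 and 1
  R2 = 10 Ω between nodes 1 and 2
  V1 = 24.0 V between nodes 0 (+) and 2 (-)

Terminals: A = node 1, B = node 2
Nodal analysis, taking node 2 as the 0 V reference.
Source V1 fixes V_0 = 24 V.
KCL at each unknown node (sum of currents leaving = 0; resistances in Ω):
  Node 1: (V_1 - 24)/300 + (V_1 - 0)/10 = 0
Collecting terms: 0.1033 × V_1 = 0.08  =>  V_1 = 0.7742 V
The requested potential is V_1 = 0.7742 V.

Final answer: V_1 = 0.7742 V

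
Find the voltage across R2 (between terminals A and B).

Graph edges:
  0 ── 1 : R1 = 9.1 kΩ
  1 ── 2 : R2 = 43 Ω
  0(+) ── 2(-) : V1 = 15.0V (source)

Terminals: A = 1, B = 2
R1 and R2 are in series across V1 (node 0 → node 1 → node 2), and the output A–B is taken across R2, so this is a voltage divider.
Series current: I = V1/(R1 + R2) = 15/(9100 + 43) = 15/9143 = 0.001641 A
V_R2 = I × R2 = V1 × R2/(R1 + R2) = 15 × 43/9143 = 0.07055 V

Final answer: 0.07055 V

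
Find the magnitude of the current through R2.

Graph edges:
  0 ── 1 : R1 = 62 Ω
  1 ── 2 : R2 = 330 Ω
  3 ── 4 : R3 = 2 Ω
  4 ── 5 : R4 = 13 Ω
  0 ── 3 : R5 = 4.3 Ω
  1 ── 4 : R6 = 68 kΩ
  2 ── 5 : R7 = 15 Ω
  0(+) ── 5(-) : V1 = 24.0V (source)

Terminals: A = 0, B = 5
Nodal analysis, taking node 5 as the 0 V reference.
Source V1 fixes V_0 = 24 V.
KCL at each unknown node (sum of currents leaving = 0; resistances in Ω):
  Node 1: (V_1 - 24)/62 + (V_1 - V_2)/330 + (V_1 - V_4)/68000 = 0
  Node 2: (V_2 - V_1)/330 + (V_2 - 0)/15 = 0
  Node 3: (V_3 - V_4)/2 + (V_3 - 24)/4.3 = 0
  Node 4: (V_4 - V_3)/2 + (V_4 - 0)/13 + (V_4 - V_1)/68000 = 0
Collecting terms (coefficients in siemens):
  0.01917·V_1 - 0.00303·V_2 - 0.00001471·V_4 = 0.3871
  0.0697·V_2 - 0.00303·V_1 = 0
  0.7326·V_3 - 0.5·V_4 = 5.581
  0.5769·V_4 - 0.00001471·V_1 - 0.5·V_3 = 0
Solving these 4 simultaneous equations (Gaussian elimination) gives:
  V_1 = 20.34 V, V_2 = 0.8844 V, V_3 = 18.65 V, V_4 = 16.17 V
I_R2 = (V_1 - V_2)/R2 = (20.34 - 0.8844)/330 = 0.05896 A
|I_R2| = 0.05896 A

Final answer: |I_R2| = 0.05896 A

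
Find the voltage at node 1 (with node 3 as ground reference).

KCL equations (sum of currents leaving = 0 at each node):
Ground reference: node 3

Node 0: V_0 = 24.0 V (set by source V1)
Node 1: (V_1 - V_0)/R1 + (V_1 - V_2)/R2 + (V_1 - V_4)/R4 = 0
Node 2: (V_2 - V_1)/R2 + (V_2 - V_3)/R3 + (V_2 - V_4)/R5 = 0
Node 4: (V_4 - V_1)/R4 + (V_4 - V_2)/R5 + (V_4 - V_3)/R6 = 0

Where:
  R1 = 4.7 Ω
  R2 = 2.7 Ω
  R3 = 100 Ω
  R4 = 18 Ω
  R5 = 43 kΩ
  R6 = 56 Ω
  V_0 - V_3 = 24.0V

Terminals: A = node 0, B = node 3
Nodal analysis, taking node 3 as the 0 V reference.
Source V1 fixes V_0 = 24 V.
KCL at each unknown node (sum of currents leaving = 0; resistances in Ω):
  Node 1: (V_1 - 24)/4.7 + (V_1 - V_2)/2.7 + (V_1 - V_4)/18 = 0
  Node 2: (V_2 - V_1)/2.7 + (V_2 - 0)/100 + (V_2 - V_4)/43000 = 0
  Node 4: (V_4 - V_1)/18 + (V_4 - V_2)/43000 + (V_4 - 0)/56 = 0
Collecting terms (coefficients in siemens):
  0.6387·V_1 - 0.3704·V_2 - 0.05556·V_4 = 5.106
  0.3804·V_2 - 0.3704·V_1 - 0.00002326·V_4 = 0
  0.07344·V_4 - 0.05556·V_1 - 0.00002326·V_2 = 0
Solving these 3 simultaneous equations (Gaussian elimination) gives:
  V_1 = 21.64 V, V_2 = 21.07 V, V_4 = 16.37 V
The requested potential is V_1 = 21.64 V.

Final answer: V_1 = 21.64 V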